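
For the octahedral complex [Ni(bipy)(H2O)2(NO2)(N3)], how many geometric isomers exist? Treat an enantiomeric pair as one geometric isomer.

4

In an octahedral complex each vertex has one trans partner and four cis neighbours.
Each bipy is bidentate and must span two cis positions.
Systematic placement gives 4 geometric isomers: H2O trans; H2O cis (3 arrangements, 2 chiral).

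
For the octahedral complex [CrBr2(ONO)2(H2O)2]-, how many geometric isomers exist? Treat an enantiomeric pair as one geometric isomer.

5

An octahedron has six vertices in three trans pairs; every non-trans pair is cis.
There are 5 geometric isomers: Br trans, ONO trans, H2O trans; Br trans, ONO cis, H2O cis; Br cis, ONO trans, H2O cis; Br cis, ONO cis, H2O cis (chiral); Br cis, ONO cis, H2O trans.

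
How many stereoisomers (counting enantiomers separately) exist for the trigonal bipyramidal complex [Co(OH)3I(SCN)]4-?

A trigonal bipyramid has two axial and three equatorial sites, which are chemically inequivalent.
The distinct arrangements are (4 in all): I axial, SCN equatorial; I axial, SCN axial; I equatorial, SCN equatorial; I equatorial, SCN axial.
Each arrangement has an internal mirror plane or centre of symmetry, so none is chiral.

4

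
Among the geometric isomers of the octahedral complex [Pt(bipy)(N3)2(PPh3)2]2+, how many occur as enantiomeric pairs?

Each bipy is bidentate and must span two cis positions.
Systematic placement gives 3 geometric isomers: N3 trans, PPh3 cis; N3 cis, PPh3 cis (chiral); N3 cis, PPh3 trans.
One of these lacks any improper symmetry element and so occurs as an enantiomeric pair, giving 3 + 1 = 4 stereoisomers in total.

1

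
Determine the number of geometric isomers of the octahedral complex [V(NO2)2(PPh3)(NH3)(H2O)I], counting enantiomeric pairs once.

In an octahedral complex each vertex has one trans partner and four cis neighbours.
Placing the ligands in turn and identifying arrangements related by rotation or reflection leaves 9 distinct geometric isomers.

9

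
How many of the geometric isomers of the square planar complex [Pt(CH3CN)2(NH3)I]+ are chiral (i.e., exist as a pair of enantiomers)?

0

In a square planar complex each vertex has one trans partner and two cis neighbours.
There are 2 geometric isomers: CH3CN cis; CH3CN trans.
Each arrangement has an internal mirror plane or centre of symmetry, so none is chiral.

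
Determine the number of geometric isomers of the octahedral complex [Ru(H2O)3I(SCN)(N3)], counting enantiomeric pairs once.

There are 4 geometric isomers: H2O mer (3 arrangements); H2O fac (chiral).

4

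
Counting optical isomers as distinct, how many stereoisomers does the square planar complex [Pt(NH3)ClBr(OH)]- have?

In a square planar complex each vertex has one trans partner and two cis neighbours.
There are 3 geometric isomers: (Br/NH3 trans, Cl/OH trans); (Br/OH trans, Cl/NH3 trans); (Br/Cl trans, NH3/OH trans).
Each arrangement has an internal mirror plane or centre of symmetry, so none is chiral.

3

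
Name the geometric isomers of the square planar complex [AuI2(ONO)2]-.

A square has two trans pairs of vertices; adjacent vertices are cis.
There are 2 geometric isomers: I cis; I trans.

cis and trans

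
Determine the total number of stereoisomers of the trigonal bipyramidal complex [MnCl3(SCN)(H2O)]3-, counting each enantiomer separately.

A trigonal bipyramid has two axial and three equatorial sites, which are chemically inequivalent.
There are 4 geometric isomers: SCN equatorial, H2O equatorial; SCN equatorial, H2O axial; SCN axial, H2O equatorial; SCN axial, H2O axial.
Each arrangement has an internal mirror plane or centre of symmetry, so none is chiral.

4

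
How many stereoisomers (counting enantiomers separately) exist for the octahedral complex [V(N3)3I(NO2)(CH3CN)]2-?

The six octahedral sites form three mutually perpendicular trans pairs.
The distinct arrangements are (4 in all): N3 mer (3 arrangements); N3 fac (chiral).
One of these lacks any improper symmetry element and so occurs as an enantiomeric pair, giving 4 + 1 = 5 stereoisomers in total.

5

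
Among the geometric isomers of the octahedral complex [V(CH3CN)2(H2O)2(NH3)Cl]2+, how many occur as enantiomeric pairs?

In an octahedral complex each vertex has one trans partner and four cis neighbours.
Systematic placement gives 6 geometric isomers: CH3CN trans, H2O cis; CH3CN trans, H2O trans; CH3CN cis, H2O cis (3 arrangements, 2 chiral); CH3CN cis, H2O trans.
Of these, 2 lack any improper symmetry element and so occur as enantiomeric pairs, giving 6 + 2 = 8 stereoisomers in total.

2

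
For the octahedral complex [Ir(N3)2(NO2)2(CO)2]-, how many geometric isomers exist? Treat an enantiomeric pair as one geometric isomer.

5

The six octahedral sites form three mutually perpendicular trans pairs.
There are 5 geometric isomers: N3 trans, NO2 trans, CO trans; N3 cis, NO2 cis, CO trans; N3 cis, NO2 trans, CO cis; N3 cis, NO2 cis, CO cis (chiral); N3 trans, NO2 cis, CO cis.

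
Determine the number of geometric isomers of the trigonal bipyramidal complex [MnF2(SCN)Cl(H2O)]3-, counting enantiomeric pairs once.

A trigonal bipyramid has two axial and three equatorial sites, which are chemically inequivalent.
Exhaustive case analysis gives 7 geometric isomers.

7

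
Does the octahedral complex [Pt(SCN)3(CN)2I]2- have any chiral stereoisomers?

The six octahedral sites form three mutually perpendicular trans pairs.
There are 3 geometric isomers: SCN mer, CN trans; SCN mer, CN cis; SCN fac, CN cis.
Each arrangement has an internal mirror plane or centre of symmetry, so none is chiral.

no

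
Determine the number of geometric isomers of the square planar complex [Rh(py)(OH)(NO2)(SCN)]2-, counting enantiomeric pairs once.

A square has two trans pairs of vertices; adjacent vertices are cis.
There are 3 geometric isomers: (NO2/SCN trans, OH/py trans); (NO2/py trans, OH/SCN trans); (NO2/OH trans, SCN/py trans).

3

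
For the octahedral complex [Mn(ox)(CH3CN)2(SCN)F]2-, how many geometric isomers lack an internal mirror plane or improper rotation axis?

2

An octahedron has six vertices in three trans pairs; every non-trans pair is cis.
Each ox is bidentate and must span two cis positions.
Working through the distinct placements yields 4 geometric isomers: CH3CN trans; CH3CN cis (3 arrangements, 2 chiral).
Of these, 2 lack any improper symmetry element and so occur as enantiomeric pairs, giving 4 + 2 = 6 stereoisomers in total.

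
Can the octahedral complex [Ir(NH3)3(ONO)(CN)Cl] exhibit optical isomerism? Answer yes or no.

yes

Systematic placement gives 4 geometric isomers: NH3 mer (3 arrangements); NH3 fac (chiral).
One of these lacks any improper symmetry element and so occurs as an enantiomeric pair, giving 4 + 1 = 5 stereoisomers in total.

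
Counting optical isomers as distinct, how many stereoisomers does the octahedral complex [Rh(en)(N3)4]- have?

1

An octahedron has six vertices in three trans pairs; every non-trans pair is cis.
Each en is bidentate and must span two cis positions.
Only one geometric arrangement is possible.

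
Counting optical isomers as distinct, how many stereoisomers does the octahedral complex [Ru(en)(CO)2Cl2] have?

Each en is bidentate and must span two cis positions.
There are 3 geometric isomers: CO trans, Cl cis; CO cis, Cl cis (chiral); CO cis, Cl trans.
One of these lacks any improper symmetry element and so occurs as an enantiomeric pair, giving 3 + 1 = 4 stereoisomers in total.

4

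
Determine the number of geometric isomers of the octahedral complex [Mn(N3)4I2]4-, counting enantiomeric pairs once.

2

In an octahedral complex each vertex has one trans partner and four cis neighbours.
Working through the distinct placements yields 2 geometric isomers: I trans; I cis.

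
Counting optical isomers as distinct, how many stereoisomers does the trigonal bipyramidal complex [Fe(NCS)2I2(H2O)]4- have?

6

A trigonal bipyramid has two axial and three equatorial sites, which are chemically inequivalent.
Exhaustive case analysis gives 5 geometric isomers.
One of these lacks any improper symmetry element and so occurs as an enantiomeric pair, giving 5 + 1 = 6 stereoisomers in total.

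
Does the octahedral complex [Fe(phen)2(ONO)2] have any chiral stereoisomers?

In an octahedral complex each vertex has one trans partner and four cis neighbours.
Each phen is bidentate and must span two cis positions.
Systematic placement gives 2 geometric isomers: ONO trans; ONO cis (chiral).
One of these lacks any improper symmetry element and so occurs as an enantiomeric pair, giving 2 + 1 = 3 stereoisomers in total.

yes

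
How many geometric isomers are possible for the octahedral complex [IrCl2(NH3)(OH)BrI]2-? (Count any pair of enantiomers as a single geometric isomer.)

Systematic enumeration (placing each ligand type in turn and discarding arrangements equivalent by rotation or reflection) gives 9 geometric isomers.

9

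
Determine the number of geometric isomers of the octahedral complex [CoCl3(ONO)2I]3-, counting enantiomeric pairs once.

The six octahedral sites form three mutually perpendicular trans pairs.
Working through the distinct placements yields 3 geometric isomers: Cl mer, ONO trans; Cl mer, ONO cis; Cl fac, ONO cis.

3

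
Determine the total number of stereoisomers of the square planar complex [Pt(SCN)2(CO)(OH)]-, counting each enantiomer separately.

2

A square has two trans pairs of vertices; adjacent vertices are cis.
There are 2 geometric isomers: SCN cis; SCN trans.
Each arrangement has an internal mirror plane or centre of symmetry, so none is chiral.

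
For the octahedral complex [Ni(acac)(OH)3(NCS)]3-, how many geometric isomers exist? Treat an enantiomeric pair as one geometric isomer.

2

In an octahedral complex each vertex has one trans partner and four cis neighbours.
Each acac is bidentate and must span two cis positions.
Systematic placement gives 2 geometric isomers: OH fac; OH mer.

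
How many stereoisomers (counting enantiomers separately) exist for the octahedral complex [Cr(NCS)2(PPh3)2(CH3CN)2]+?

6

The six octahedral sites form three mutually perpendicular trans pairs.
The distinct arrangements are (5 in all): NCS trans, PPh3 trans, CH3CN trans; NCS cis, PPh3 cis, CH3CN trans; NCS cis, PPh3 trans, CH3CN cis; NCS cis, PPh3 cis, CH3CN cis (chiral); NCS trans, PPh3 cis, CH3CN cis.
One of these lacks any improper symmetry element and so occurs as an enantiomeric pair, giving 5 + 1 = 6 stereoisomers in total.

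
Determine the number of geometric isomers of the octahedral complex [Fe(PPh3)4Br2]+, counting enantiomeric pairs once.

In an octahedral complex each vertex has one trans partner and four cis neighbours.
Systematic placement gives 2 geometric isomers: Br trans; Br cis.

2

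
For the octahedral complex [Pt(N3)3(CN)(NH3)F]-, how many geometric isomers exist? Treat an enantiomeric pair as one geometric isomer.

4

The distinct arrangements are (4 in all): N3 mer (3 arrangements); N3 fac (chiral).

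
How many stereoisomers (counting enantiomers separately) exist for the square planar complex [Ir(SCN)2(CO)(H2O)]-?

In a square planar complex each vertex has one trans partner and two cis neighbours.
There are 2 geometric isomers: SCN cis; SCN trans.
Each arrangement has an internal mirror plane or centre of symmetry, so none is chiral.

2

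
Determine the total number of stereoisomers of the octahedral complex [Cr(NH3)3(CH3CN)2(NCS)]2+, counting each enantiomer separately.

In an octahedral complex each vertex has one trans partner and four cis neighbours.
Working through the distinct placements yields 3 geometric isomers: NH3 mer, CH3CN trans; NH3 mer, CH3CN cis; NH3 fac, CH3CN cis.
Each arrangement has an internal mirror plane or centre of symmetry, so none is chiral.

3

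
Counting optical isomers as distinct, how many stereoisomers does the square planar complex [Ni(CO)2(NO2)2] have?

A square has two trans pairs of vertices; adjacent vertices are cis.
The distinct arrangements are (2 in all): CO cis; CO trans.
Each arrangement has an internal mirror plane or centre of symmetry, so none is chiral.

2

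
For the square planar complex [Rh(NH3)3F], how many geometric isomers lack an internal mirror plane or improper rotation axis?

In a square planar complex each vertex has one trans partner and two cis neighbours.
Only one geometric arrangement is possible.

0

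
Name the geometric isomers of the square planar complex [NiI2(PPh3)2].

cis and trans

Working through the distinct placements yields 2 geometric isomers: I cis; I trans.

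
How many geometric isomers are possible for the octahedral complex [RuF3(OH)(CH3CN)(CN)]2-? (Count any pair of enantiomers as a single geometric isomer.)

4

In an octahedral complex each vertex has one trans partner and four cis neighbours.
Systematic placement gives 4 geometric isomers: F mer (3 arrangements); F fac (chiral).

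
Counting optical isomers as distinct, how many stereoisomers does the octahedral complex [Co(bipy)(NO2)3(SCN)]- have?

2

An octahedron has six vertices in three trans pairs; every non-trans pair is cis.
Each bipy is bidentate and must span two cis positions.
The distinct arrangements are (2 in all): NO2 mer; NO2 fac.
Each arrangement has an internal mirror plane or centre of symmetry, so none is chiral.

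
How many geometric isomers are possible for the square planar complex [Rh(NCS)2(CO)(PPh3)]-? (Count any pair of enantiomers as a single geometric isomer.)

2

A square has two trans pairs of vertices; adjacent vertices are cis.
There are 2 geometric isomers: NCS cis; NCS trans.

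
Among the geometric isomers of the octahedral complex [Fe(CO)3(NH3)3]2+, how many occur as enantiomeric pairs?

0

The six octahedral sites form three mutually perpendicular trans pairs.
The distinct arrangements are (2 in all): CO mer; CO fac.
Each arrangement has an internal mirror plane or centre of symmetry, so none is chiral.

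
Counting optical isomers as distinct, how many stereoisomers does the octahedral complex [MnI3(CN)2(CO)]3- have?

3

The six octahedral sites form three mutually perpendicular trans pairs.
Working through the distinct placements yields 3 geometric isomers: I mer, CN trans; I mer, CN cis; I fac, CN cis.
Each arrangement has an internal mirror plane or centre of symmetry, so none is chiral.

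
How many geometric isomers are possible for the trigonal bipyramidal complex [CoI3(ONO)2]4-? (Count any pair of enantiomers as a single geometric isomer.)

3

A trigonal bipyramid has two axial and three equatorial sites, which are chemically inequivalent.
The distinct arrangements are (3 in all): ONO both equatorial; ONO one axial, one equatorial; ONO both axial.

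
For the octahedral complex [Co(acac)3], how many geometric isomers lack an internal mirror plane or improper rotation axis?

Each acac is bidentate and must span two cis positions.
Only one geometric arrangement is possible; it has no improper symmetry element, so it exists as a pair of enantiomers (2 stereoisomers).

1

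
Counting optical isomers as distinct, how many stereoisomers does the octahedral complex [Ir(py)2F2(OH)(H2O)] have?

Working through the distinct placements yields 6 geometric isomers: py trans, F trans; py cis, F trans; py trans, F cis; py cis, F cis (3 arrangements, 2 chiral).
Of these, 2 lack any improper symmetry element and so occur as enantiomeric pairs, giving 6 + 2 = 8 stereoisomers in total.

8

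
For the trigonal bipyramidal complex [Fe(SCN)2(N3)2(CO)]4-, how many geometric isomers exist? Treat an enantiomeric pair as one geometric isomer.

Exhaustive case analysis gives 5 geometric isomers.

5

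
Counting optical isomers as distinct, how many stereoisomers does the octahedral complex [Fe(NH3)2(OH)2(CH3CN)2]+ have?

6

An octahedron has six vertices in three trans pairs; every non-trans pair is cis.
The distinct arrangements are (5 in all): NH3 trans, OH trans, CH3CN trans; NH3 cis, OH cis, CH3CN trans; NH3 cis, OH trans, CH3CN cis; NH3 cis, OH cis, CH3CN cis (chiral); NH3 trans, OH cis, CH3CN cis.
One of these lacks any improper symmetry element and so occurs as an enantiomeric pair, giving 5 + 1 = 6 stereoisomers in total.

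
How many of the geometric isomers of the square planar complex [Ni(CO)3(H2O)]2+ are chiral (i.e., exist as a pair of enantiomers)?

0

A square has two trans pairs of vertices; adjacent vertices are cis.
Only one geometric arrangement is possible.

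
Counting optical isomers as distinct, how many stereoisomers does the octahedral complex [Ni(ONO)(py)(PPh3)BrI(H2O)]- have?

30

In an octahedral complex each vertex has one trans partner and four cis neighbours.
Exhaustive case analysis gives 15 geometric isomers.
Of these, 15 lack any improper symmetry element and so occur as enantiomeric pairs, giving 15 + 15 = 30 stereoisomers in total.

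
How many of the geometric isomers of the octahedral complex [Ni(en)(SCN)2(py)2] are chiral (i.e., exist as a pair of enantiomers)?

1

The six octahedral sites form three mutually perpendicular trans pairs.
Each en is bidentate and must span two cis positions.
The distinct arrangements are (3 in all): SCN trans, py cis; SCN cis, py trans; SCN cis, py cis (chiral).
One of these lacks any improper symmetry element and so occurs as an enantiomeric pair, giving 3 + 1 = 4 stereoisomers in total.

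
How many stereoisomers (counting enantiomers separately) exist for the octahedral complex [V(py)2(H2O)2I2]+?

6

The six octahedral sites form three mutually perpendicular trans pairs.
The distinct arrangements are (5 in all): py trans, H2O trans, I trans; py cis, H2O trans, I cis; py trans, H2O cis, I cis; py cis, H2O cis, I cis (chiral); py cis, H2O cis, I trans.
One of these lacks any improper symmetry element and so occurs as an enantiomeric pair, giving 5 + 1 = 6 stereoisomers in total.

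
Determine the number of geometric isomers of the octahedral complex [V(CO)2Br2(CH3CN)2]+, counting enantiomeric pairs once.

5

Systematic placement gives 5 geometric isomers: CO trans, Br trans, CH3CN trans; CO cis, Br trans, CH3CN cis; CO trans, Br cis, CH3CN cis; CO cis, Br cis, CH3CN cis (chiral); CO cis, Br cis, CH3CN trans.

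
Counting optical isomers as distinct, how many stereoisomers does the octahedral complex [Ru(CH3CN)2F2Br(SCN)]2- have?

An octahedron has six vertices in three trans pairs; every non-trans pair is cis.
Systematic placement gives 6 geometric isomers: CH3CN cis, F cis (3 arrangements, 2 chiral); CH3CN cis, F trans; CH3CN trans, F cis; CH3CN trans, F trans.
Of these, 2 lack any improper symmetry element and so occur as enantiomeric pairs, giving 6 + 2 = 8 stereoisomers in total.

8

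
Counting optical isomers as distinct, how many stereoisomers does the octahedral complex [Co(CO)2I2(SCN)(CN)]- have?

An octahedron has six vertices in three trans pairs; every non-trans pair is cis.
There are 6 geometric isomers: CO cis, I cis (3 arrangements, 2 chiral); CO cis, I trans; CO trans, I cis; CO trans, I trans.
Of these, 2 lack any improper symmetry element and so occur as enantiomeric pairs, giving 6 + 2 = 8 stereoisomers in total.

8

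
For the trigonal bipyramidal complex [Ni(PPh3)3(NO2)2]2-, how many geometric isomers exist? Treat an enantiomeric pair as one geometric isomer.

In a trigonal bipyramid the two axial positions differ from the three equatorial ones.
Systematic placement gives 3 geometric isomers: NO2 both axial; NO2 one axial, one equatorial; NO2 both equatorial.

3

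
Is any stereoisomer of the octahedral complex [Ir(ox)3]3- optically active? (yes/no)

yes

The six octahedral sites form three mutually perpendicular trans pairs.
Each ox is bidentate and must span two cis positions.
Only one geometric arrangement is possible; it has no improper symmetry element, so it exists as a pair of enantiomers (2 stereoisomers).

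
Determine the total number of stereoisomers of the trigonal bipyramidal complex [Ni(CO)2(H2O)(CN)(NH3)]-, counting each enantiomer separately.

10

Placing the ligands in turn and identifying arrangements related by rotation or reflection leaves 7 distinct geometric isomers.
Of these, 3 lack any improper symmetry element and so occur as enantiomeric pairs, giving 7 + 3 = 10 stereoisomers in total.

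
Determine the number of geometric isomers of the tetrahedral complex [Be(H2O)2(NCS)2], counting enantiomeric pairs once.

Only one geometric arrangement is possible.

1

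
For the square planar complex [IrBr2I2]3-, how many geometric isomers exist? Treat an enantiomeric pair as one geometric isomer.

In a square planar complex each vertex has one trans partner and two cis neighbours.
Working through the distinct placements yields 2 geometric isomers: Br cis; Br trans.

2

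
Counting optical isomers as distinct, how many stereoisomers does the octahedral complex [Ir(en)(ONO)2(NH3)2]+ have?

4

The six octahedral sites form three mutually perpendicular trans pairs.
Each en is bidentate and must span two cis positions.
Systematic placement gives 3 geometric isomers: ONO cis, NH3 trans; ONO cis, NH3 cis (chiral); ONO trans, NH3 cis.
One of these lacks any improper symmetry element and so occurs as an enantiomeric pair, giving 3 + 1 = 4 stereoisomers in total.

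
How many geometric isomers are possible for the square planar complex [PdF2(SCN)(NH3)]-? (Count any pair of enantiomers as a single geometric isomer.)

There are 2 geometric isomers: F cis; F trans.

2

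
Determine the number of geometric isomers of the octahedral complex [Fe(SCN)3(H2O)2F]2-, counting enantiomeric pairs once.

3

In an octahedral complex each vertex has one trans partner and four cis neighbours.
There are 3 geometric isomers: SCN mer, H2O cis; SCN mer, H2O trans; SCN fac, H2O cis.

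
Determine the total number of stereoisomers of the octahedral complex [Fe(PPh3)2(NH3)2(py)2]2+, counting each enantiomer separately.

The six octahedral sites form three mutually perpendicular trans pairs.
The distinct arrangements are (5 in all): PPh3 trans, NH3 trans, py trans; PPh3 cis, NH3 trans, py cis; PPh3 cis, NH3 cis, py trans; PPh3 cis, NH3 cis, py cis (chiral); PPh3 trans, NH3 cis, py cis.
One of these lacks any improper symmetry element and so occurs as an enantiomeric pair, giving 5 + 1 = 6 stereoisomers in total.

6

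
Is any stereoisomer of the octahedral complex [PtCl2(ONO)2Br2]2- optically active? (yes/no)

Working through the distinct placements yields 5 geometric isomers: Cl trans, ONO trans, Br trans; Cl cis, ONO cis, Br trans; Cl cis, ONO trans, Br cis; Cl cis, ONO cis, Br cis (chiral); Cl trans, ONO cis, Br cis.
One of these lacks any improper symmetry element and so occurs as an enantiomeric pair, giving 5 + 1 = 6 stereoisomers in total.

yes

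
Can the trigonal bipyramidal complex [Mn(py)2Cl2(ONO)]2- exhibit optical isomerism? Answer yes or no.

A trigonal bipyramid has two axial and three equatorial sites, which are chemically inequivalent.
Exhaustive case analysis gives 5 geometric isomers.
One of these lacks any improper symmetry element and so occurs as an enantiomeric pair, giving 5 + 1 = 6 stereoisomers in total.

yes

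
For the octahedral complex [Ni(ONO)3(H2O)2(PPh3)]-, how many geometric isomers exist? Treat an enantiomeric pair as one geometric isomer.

The six octahedral sites form three mutually perpendicular trans pairs.
There are 3 geometric isomers: ONO mer, H2O trans; ONO fac, H2O cis; ONO mer, H2O cis.

3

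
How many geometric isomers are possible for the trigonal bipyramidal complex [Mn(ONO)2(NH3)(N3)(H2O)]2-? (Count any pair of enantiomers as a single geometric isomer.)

7

In a trigonal bipyramid the two axial positions differ from the three equatorial ones.
Exhaustive case analysis gives 7 geometric isomers.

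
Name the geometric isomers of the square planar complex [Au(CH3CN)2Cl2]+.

A square has two trans pairs of vertices; adjacent vertices are cis.
Systematic placement gives 2 geometric isomers: CH3CN cis; CH3CN trans.

cis and trans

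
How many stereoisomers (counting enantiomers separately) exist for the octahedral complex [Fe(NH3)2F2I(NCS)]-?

8

The six octahedral sites form three mutually perpendicular trans pairs.
Working through the distinct placements yields 6 geometric isomers: NH3 trans, F trans; NH3 cis, F trans; NH3 trans, F cis; NH3 cis, F cis (3 arrangements, 2 chiral).
Of these, 2 lack any improper symmetry element and so occur as enantiomeric pairs, giving 6 + 2 = 8 stereoisomers in total.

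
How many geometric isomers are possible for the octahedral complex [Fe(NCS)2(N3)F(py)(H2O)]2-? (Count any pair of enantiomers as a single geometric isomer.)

9

In an octahedral complex each vertex has one trans partner and four cis neighbours.
Exhaustive case analysis gives 9 geometric isomers.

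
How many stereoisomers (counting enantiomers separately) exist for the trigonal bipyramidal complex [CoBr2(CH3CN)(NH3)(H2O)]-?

10

In a trigonal bipyramid the two axial positions differ from the three equatorial ones.
Exhaustive case analysis gives 7 geometric isomers.
Of these, 3 lack any improper symmetry element and so occur as enantiomeric pairs, giving 7 + 3 = 10 stereoisomers in total.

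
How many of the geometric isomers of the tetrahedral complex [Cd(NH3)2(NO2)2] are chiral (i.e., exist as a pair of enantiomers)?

0

All four vertices of a tetrahedron are equivalent and mutually adjacent, so cis/trans isomerism cannot arise.
Only one geometric arrangement is possible.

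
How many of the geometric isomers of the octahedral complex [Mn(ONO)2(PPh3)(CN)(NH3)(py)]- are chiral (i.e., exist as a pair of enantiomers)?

In an octahedral complex each vertex has one trans partner and four cis neighbours.
Exhaustive case analysis gives 9 geometric isomers.
Of these, 6 lack any improper symmetry element and so occur as enantiomeric pairs, giving 9 + 6 = 15 stereoisomers in total.

6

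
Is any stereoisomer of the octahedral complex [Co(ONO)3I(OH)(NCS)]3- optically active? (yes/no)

yes

In an octahedral complex each vertex has one trans partner and four cis neighbours.
There are 4 geometric isomers: ONO mer (3 arrangements); ONO fac (chiral).
One of these lacks any improper symmetry element and so occurs as an enantiomeric pair, giving 4 + 1 = 5 stereoisomers in total.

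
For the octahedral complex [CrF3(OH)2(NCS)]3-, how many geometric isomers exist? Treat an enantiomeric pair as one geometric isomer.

3

An octahedron has six vertices in three trans pairs; every non-trans pair is cis.
The distinct arrangements are (3 in all): F mer, OH trans; F mer, OH cis; F fac, OH cis.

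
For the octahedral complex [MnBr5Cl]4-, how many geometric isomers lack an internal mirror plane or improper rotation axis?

In an octahedral complex each vertex has one trans partner and four cis neighbours.
Only one geometric arrangement is possible.

0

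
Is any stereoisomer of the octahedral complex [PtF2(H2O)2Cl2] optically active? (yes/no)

Systematic placement gives 5 geometric isomers: F trans, H2O trans, Cl trans; F cis, H2O cis, Cl trans; F cis, H2O trans, Cl cis; F cis, H2O cis, Cl cis (chiral); F trans, H2O cis, Cl cis.
One of these lacks any improper symmetry element and so occurs as an enantiomeric pair, giving 5 + 1 = 6 stereoisomers in total.

yes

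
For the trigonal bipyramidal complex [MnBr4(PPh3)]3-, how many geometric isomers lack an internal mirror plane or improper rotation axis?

In a trigonal bipyramid the two axial positions differ from the three equatorial ones.
The distinct arrangements are (2 in all): PPh3 equatorial; PPh3 axial.
Each arrangement has an internal mirror plane or centre of symmetry, so none is chiral.

0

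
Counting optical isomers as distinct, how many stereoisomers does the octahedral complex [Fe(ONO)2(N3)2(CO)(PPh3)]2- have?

Working through the distinct placements yields 6 geometric isomers: ONO cis, N3 cis (3 arrangements, 2 chiral); ONO trans, N3 cis; ONO cis, N3 trans; ONO trans, N3 trans.
Of these, 2 lack any improper symmetry element and so occur as enantiomeric pairs, giving 6 + 2 = 8 stereoisomers in total.

8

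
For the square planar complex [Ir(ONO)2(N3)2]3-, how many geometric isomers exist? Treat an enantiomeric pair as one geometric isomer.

2

In a square planar complex each vertex has one trans partner and two cis neighbours.
Systematic placement gives 2 geometric isomers: ONO cis; ONO trans.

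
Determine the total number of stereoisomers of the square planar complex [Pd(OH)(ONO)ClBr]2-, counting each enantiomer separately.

In a square planar complex each vertex has one trans partner and two cis neighbours.
There are 3 geometric isomers: (Br/OH trans, Cl/ONO trans); (Br/ONO trans, Cl/OH trans); (Br/Cl trans, OH/ONO trans).
Each arrangement has an internal mirror plane or centre of symmetry, so none is chiral.

3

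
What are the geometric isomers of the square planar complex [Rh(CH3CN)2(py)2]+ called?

cis and trans

In a square planar complex each vertex has one trans partner and two cis neighbours.
Systematic placement gives 2 geometric isomers: CH3CN cis; CH3CN trans.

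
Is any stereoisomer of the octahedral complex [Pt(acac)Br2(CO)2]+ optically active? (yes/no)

The six octahedral sites form three mutually perpendicular trans pairs.
Each acac is bidentate and must span two cis positions.
Systematic placement gives 3 geometric isomers: Br trans, CO cis; Br cis, CO cis (chiral); Br cis, CO trans.
One of these lacks any improper symmetry element and so occurs as an enantiomeric pair, giving 3 + 1 = 4 stereoisomers in total.

yes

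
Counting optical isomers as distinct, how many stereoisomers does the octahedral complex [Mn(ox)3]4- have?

The six octahedral sites form three mutually perpendicular trans pairs.
Each ox is bidentate and must span two cis positions.
Only one geometric arrangement is possible; it has no improper symmetry element, so it exists as a pair of enantiomers (2 stereoisomers).

2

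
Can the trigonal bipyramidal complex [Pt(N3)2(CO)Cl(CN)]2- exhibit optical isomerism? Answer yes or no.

In a trigonal bipyramid the two axial positions differ from the three equatorial ones.
Systematic enumeration (placing each ligand type in turn and discarding arrangements equivalent by rotation or reflection) gives 7 geometric isomers.
Of these, 3 lack any improper symmetry element and so occur as enantiomeric pairs, giving 7 + 3 = 10 stereoisomers in total.

yes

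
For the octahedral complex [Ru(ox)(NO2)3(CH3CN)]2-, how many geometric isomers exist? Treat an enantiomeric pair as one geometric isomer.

In an octahedral complex each vertex has one trans partner and four cis neighbours.
Each ox is bidentate and must span two cis positions.
Systematic placement gives 2 geometric isomers: NO2 fac; NO2 mer.

2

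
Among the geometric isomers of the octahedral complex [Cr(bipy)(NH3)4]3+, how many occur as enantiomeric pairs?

0

The six octahedral sites form three mutually perpendicular trans pairs.
Each bipy is bidentate and must span two cis positions.
Only one geometric arrangement is possible.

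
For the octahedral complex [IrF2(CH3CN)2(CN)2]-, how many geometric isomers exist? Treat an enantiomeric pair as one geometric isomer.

5

In an octahedral complex each vertex has one trans partner and four cis neighbours.
There are 5 geometric isomers: F trans, CH3CN trans, CN trans; F cis, CH3CN trans, CN cis; F trans, CH3CN cis, CN cis; F cis, CH3CN cis, CN cis (chiral); F cis, CH3CN cis, CN trans.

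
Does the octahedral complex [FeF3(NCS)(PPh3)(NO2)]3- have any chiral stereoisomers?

yes

Systematic placement gives 4 geometric isomers: F mer (3 arrangements); F fac (chiral).
One of these lacks any improper symmetry element and so occurs as an enantiomeric pair, giving 4 + 1 = 5 stereoisomers in total.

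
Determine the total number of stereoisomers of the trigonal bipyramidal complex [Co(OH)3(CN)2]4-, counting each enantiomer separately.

3

Working through the distinct placements yields 3 geometric isomers: CN both axial; CN one axial, one equatorial; CN both equatorial.
Each arrangement has an internal mirror plane or centre of symmetry, so none is chiral.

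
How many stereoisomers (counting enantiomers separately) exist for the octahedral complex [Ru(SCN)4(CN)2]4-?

2

The six octahedral sites form three mutually perpendicular trans pairs.
The distinct arrangements are (2 in all): CN trans; CN cis.
Each arrangement has an internal mirror plane or centre of symmetry, so none is chiral.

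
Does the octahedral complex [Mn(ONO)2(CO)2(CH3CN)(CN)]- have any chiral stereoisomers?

An octahedron has six vertices in three trans pairs; every non-trans pair is cis.
Systematic placement gives 6 geometric isomers: ONO trans, CO trans; ONO cis, CO cis (3 arrangements, 2 chiral); ONO trans, CO cis; ONO cis, CO trans.
Of these, 2 lack any improper symmetry element and so occur as enantiomeric pairs, giving 6 + 2 = 8 stereoisomers in total.

yes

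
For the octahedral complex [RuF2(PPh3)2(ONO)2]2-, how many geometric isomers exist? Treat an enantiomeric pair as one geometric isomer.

5

The six octahedral sites form three mutually perpendicular trans pairs.
Systematic placement gives 5 geometric isomers: F trans, PPh3 trans, ONO trans; F trans, PPh3 cis, ONO cis; F cis, PPh3 trans, ONO cis; F cis, PPh3 cis, ONO cis (chiral); F cis, PPh3 cis, ONO trans.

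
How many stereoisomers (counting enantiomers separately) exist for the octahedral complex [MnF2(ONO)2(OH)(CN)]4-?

In an octahedral complex each vertex has one trans partner and four cis neighbours.
Working through the distinct placements yields 6 geometric isomers: F cis, ONO trans; F cis, ONO cis (3 arrangements, 2 chiral); F trans, ONO trans; F trans, ONO cis.
Of these, 2 lack any improper symmetry element and so occur as enantiomeric pairs, giving 6 + 2 = 8 stereoisomers in total.

8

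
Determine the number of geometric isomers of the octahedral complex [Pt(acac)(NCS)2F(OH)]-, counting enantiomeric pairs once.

The six octahedral sites form three mutually perpendicular trans pairs.
Each acac is bidentate and must span two cis positions.
Systematic placement gives 4 geometric isomers: NCS cis (3 arrangements, 2 chiral); NCS trans.

4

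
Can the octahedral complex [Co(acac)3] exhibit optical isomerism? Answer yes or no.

yes

In an octahedral complex each vertex has one trans partner and four cis neighbours.
Each acac is bidentate and must span two cis positions.
Only one geometric arrangement is possible; it has no improper symmetry element, so it exists as a pair of enantiomers (2 stereoisomers).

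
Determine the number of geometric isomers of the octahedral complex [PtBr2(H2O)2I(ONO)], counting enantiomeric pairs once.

In an octahedral complex each vertex has one trans partner and four cis neighbours.
Working through the distinct placements yields 6 geometric isomers: Br trans, H2O trans; Br trans, H2O cis; Br cis, H2O cis (3 arrangements, 2 chiral); Br cis, H2O trans.

6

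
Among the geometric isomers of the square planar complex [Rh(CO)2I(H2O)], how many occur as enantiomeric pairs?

In a square planar complex each vertex has one trans partner and two cis neighbours.
Systematic placement gives 2 geometric isomers: CO cis; CO trans.
Each arrangement has an internal mirror plane or centre of symmetry, so none is chiral.

0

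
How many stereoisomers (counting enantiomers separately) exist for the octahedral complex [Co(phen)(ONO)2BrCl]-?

The six octahedral sites form three mutually perpendicular trans pairs.
Each phen is bidentate and must span two cis positions.
There are 4 geometric isomers: ONO cis (3 arrangements, 2 chiral); ONO trans.
Of these, 2 lack any improper symmetry element and so occur as enantiomeric pairs, giving 4 + 2 = 6 stereoisomers in total.

6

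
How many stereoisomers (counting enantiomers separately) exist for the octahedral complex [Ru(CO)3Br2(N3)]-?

The distinct arrangements are (3 in all): CO mer, Br trans; CO fac, Br cis; CO mer, Br cis.
Each arrangement has an internal mirror plane or centre of symmetry, so none is chiral.

3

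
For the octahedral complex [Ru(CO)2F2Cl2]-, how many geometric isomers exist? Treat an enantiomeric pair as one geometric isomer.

An octahedron has six vertices in three trans pairs; every non-trans pair is cis.
Working through the distinct placements yields 5 geometric isomers: CO trans, F trans, Cl trans; CO trans, F cis, Cl cis; CO cis, F trans, Cl cis; CO cis, F cis, Cl cis (chiral); CO cis, F cis, Cl trans.

5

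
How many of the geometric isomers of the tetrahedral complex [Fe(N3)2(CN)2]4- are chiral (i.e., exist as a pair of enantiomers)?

0

Only one geometric arrangement is possible.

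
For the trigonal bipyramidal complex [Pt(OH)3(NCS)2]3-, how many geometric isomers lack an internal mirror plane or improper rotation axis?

The distinct arrangements are (3 in all): NCS both axial; NCS one axial, one equatorial; NCS both equatorial.
Each arrangement has an internal mirror plane or centre of symmetry, so none is chiral.

0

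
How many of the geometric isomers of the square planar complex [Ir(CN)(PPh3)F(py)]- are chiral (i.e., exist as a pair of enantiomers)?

0

In a square planar complex each vertex has one trans partner and two cis neighbours.
There are 3 geometric isomers: (CN/PPh3 trans, F/py trans); (CN/py trans, F/PPh3 trans); (CN/F trans, PPh3/py trans).
Each arrangement has an internal mirror plane or centre of symmetry, so none is chiral.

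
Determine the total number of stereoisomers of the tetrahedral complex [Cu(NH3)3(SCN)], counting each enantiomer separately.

In a tetrahedral complex all four positions are equivalent and every pair of ligands is adjacent — there is no cis/trans distinction.
Only one geometric arrangement is possible.

1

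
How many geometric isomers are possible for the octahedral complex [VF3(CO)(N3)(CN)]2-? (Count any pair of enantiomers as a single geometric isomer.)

4

An octahedron has six vertices in three trans pairs; every non-trans pair is cis.
The distinct arrangements are (4 in all): F mer (3 arrangements); F fac (chiral).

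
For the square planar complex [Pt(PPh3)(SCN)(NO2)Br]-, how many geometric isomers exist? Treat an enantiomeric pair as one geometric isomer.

A square has two trans pairs of vertices; adjacent vertices are cis.
Working through the distinct placements yields 3 geometric isomers: (Br/PPh3 trans, NO2/SCN trans); (Br/SCN trans, NO2/PPh3 trans); (Br/NO2 trans, PPh3/SCN trans).

3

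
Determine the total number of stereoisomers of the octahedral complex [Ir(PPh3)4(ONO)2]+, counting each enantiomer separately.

In an octahedral complex each vertex has one trans partner and four cis neighbours.
Systematic placement gives 2 geometric isomers: ONO trans; ONO cis.
Each arrangement has an internal mirror plane or centre of symmetry, so none is chiral.

2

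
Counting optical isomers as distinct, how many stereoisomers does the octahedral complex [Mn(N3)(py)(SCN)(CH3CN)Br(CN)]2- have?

30

Systematic enumeration (placing each ligand type in turn and discarding arrangements equivalent by rotation or reflection) gives 15 geometric isomers.
Of these, 15 lack any improper symmetry element and so occur as enantiomeric pairs, giving 15 + 15 = 30 stereoisomers in total.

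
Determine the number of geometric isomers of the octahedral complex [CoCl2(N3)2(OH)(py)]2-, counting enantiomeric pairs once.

6

An octahedron has six vertices in three trans pairs; every non-trans pair is cis.
Working through the distinct placements yields 6 geometric isomers: Cl trans, N3 trans; Cl trans, N3 cis; Cl cis, N3 cis (3 arrangements, 2 chiral); Cl cis, N3 trans.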